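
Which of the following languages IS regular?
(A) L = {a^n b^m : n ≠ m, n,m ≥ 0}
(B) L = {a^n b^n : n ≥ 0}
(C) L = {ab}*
(C) {ab}*

(C) L = {ab}* is regular.

This can be recognized by a finite automaton (DFA/NFA).
Regular expressions like {ab}* define regular languages.

The other choices are not regular:
- {a^n b^m : n ≠ m, n,m ≥ 0}: After pumping a's, we can make n = m
- {a^n b^n : n ≥ 0}: After pumping, the number of a's and b's become unequal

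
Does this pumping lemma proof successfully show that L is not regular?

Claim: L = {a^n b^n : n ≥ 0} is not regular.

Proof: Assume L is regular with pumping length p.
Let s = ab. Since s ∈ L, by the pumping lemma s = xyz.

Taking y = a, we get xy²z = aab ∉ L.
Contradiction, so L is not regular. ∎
The proof is INCORRECT.

Error: The string s = ab may be shorter than p.
The pumping lemma only applies to strings with |s| ≥ p, and p is not under our control.
We must choose s in terms of p, e.g. s = a^p b^p, to ensure |s| ≥ p.
(The proof also fixes one particular y; a valid argument must handle every decomposition with |xy| ≤ p and |y| ≥ 1 — for s = a^p b^p this forces y = a^k, and then xy²z = a^(p+k) b^p ∉ L.)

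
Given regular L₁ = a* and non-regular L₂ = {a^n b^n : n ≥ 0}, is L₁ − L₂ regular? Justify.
Yes — L₁ − L₂ is regular.

The only string of a* that lies in {a^n b^n} is ε, so L₁ − L₂ = a* − {ε} = a⁺ = aa*, which is regular.

Note that the bare facts "L₁ regular, L₂ non-regular" do not settle the question by themselves: the closure of regular languages under ∪, ∩, complement and difference applies only when BOTH operands are regular. With a non-regular operand the result can come out regular or non-regular depending on the specific languages, so one has to work out L₁ − L₂ for this particular pair, as above.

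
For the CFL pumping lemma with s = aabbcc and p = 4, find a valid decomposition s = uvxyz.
u='a', v='a', x='bb', y='c', z='c'

For s = aabbcc with pumping length p = 4:

One valid decomposition:
- u = 'a'
- v = 'a'
- x = 'bb'
- y = 'c'
- z = 'c'

Verification:
- uvxyz = 'a' + 'a' + 'bb' + 'c' + 'c' = aabbcc ✓
- |vxy| = |'abbc'| = 4 ≤ 4 ✓
- |vy| = |'ac'| = 2 > 0 ✓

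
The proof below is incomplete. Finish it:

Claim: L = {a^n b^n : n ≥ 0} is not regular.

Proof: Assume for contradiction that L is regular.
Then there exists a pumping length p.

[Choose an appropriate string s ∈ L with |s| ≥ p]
s = a^p b^p

This string is in L (has equal a's and b's) and has length 2p ≥ p.
Any decomposition xyz with |xy| ≤ p means y consists only of a's,
so pumping will unbalance the counts.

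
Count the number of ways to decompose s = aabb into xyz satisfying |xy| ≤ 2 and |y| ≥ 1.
3

For s = 'aabb' with pumping length p = 2:

Constraints: |xy| ≤ 2, |y| > 0

Valid decompositions (|xy| ≤ p, |y| ≥ 1):
  • x='', y='a', z='abb'
  • x='a', y='a', z='bb'
  • x='', y='aa', z='bb'

Total count: 3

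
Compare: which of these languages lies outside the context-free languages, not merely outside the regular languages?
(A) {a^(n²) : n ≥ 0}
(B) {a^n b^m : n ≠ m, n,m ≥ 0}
(A) {a^(n²) : n ≥ 0}

(A) {a^(n²) : n ≥ 0} requires the CFL pumping lemma.

- {a^n b^m : n ≠ m, n,m ≥ 0} is context-free (but not regular)
  • Can be shown non-regular with the regular pumping lemma
  • After pumping a's, we can make n = m

- {a^(n²) : n ≥ 0} is NOT context-free
  • Requires the CFL pumping lemma to prove
  • Gaps between squares grow unboundedly

The CFL pumping lemma is "stronger" in that it can prove non-membership
in the larger class of context-free languages.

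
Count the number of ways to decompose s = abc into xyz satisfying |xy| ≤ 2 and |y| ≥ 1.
3

For s = 'abc' with pumping length p = 2:

Constraints: |xy| ≤ 2, |y| > 0

Valid decompositions (|xy| ≤ p, |y| ≥ 1):
  • x='', y='a', z='bc'
  • x='a', y='b', z='c'
  • x='', y='ab', z='c'

Total count: 3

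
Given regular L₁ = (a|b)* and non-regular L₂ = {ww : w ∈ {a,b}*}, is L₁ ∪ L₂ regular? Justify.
Yes — L₁ ∪ L₂ is regular.

{ww} ⊆ (a|b)*, so L₁ ∪ L₂ = (a|b)*, which is regular.

Note that the bare facts "L₁ regular, L₂ non-regular" do not settle the question by themselves: the closure of regular languages under ∪, ∩, complement and difference applies only when BOTH operands are regular. With a non-regular operand the result can come out regular or non-regular depending on the specific languages, so one has to work out L₁ ∪ L₂ for this particular pair, as above.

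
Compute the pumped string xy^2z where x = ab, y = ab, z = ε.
ababab

Given x = 'ab', y = 'ab', z = '' and i = 2:

xy^2z = x + y·y·...·y (2 times) + z
       = 'ab' + 'ab'^2 + ''
       = 'ab' + 'abab' + ''
       = 'ababab'

The pumped string is 'ababab' with length 6.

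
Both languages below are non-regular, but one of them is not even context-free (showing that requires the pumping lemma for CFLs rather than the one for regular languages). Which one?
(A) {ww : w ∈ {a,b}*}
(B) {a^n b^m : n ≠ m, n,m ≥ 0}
(A) {ww : w ∈ {a,b}*}

(A) {ww : w ∈ {a,b}*} requires the CFL pumping lemma.

- {a^n b^m : n ≠ m, n,m ≥ 0} is context-free (but not regular)
  • Can be shown non-regular with the regular pumping lemma
  • After pumping a's, we can make n = m

- {ww : w ∈ {a,b}*} is NOT context-free
  • Requires the CFL pumping lemma to prove
  • Cannot verify equality of two arbitrary substrings

The CFL pumping lemma is "stronger" in that it can prove non-membership
in the larger class of context-free languages.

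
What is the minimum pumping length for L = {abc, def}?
p = 4

For a finite language L, the pumping lemma holds vacuously if p > max|s| for s ∈ L.

The longest string in L = {abc, def} has length 3.
If p = 4, then no string s ∈ L has |s| ≥ p, so the condition is vacuously true.

The minimum pumping length is p = 4.

Why no smaller p works: for any p ≤ 3, the longest string s ∈ L has |s| = 3 ≥ p, so it would
have to be pumpable; but pumping up (i = 2, 3, ...) produces ever longer strings, which cannot all lie in the
finite language L. So the pumping property fails for every p ≤ 3.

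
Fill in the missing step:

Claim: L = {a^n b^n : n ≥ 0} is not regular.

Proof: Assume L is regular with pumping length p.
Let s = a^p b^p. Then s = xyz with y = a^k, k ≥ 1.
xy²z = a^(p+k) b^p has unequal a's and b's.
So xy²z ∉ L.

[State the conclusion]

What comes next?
This contradicts the pumping lemma for regular languages,
which guarantees xy^i z ∈ L for all i ≥ 0.

Since our assumption that L is regular leads to a contradiction,
we conclude that L = {a^n b^n : n ≥ 0} is NOT regular. ∎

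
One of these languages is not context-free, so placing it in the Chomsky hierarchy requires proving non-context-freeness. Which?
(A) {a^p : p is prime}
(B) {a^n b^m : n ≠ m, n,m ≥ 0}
(A) {a^p : p is prime}

(A) {a^p : p is prime} requires the CFL pumping lemma.

- {a^n b^m : n ≠ m, n,m ≥ 0} is context-free (but not regular)
  • Can be shown non-regular with the regular pumping lemma
  • After pumping a's, we can make n = m

- {a^p : p is prime} is NOT context-free
  • Requires the CFL pumping lemma to prove
  • The CFL pumping lemma also fails because prime gaps are unbounded

The CFL pumping lemma is "stronger" in that it can prove non-membership
in the larger class of context-free languages.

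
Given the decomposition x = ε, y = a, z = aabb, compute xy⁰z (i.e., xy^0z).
aabb

Given x = '', y = 'a', z = 'aabb' and i = 0:

xy^0z = x + y·y·...·y (0 times) + z
       = '' + 'a'^0 + 'aabb'
       = '' + '' + 'aabb'
       = 'aabb'

The pumped string is 'aabb' with length 4.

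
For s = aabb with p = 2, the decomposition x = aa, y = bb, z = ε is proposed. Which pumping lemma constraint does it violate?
Violated: |xy| ≤ p

The decomposition x = aa, y = bb, z = ε for s = aabb with p = 2
violates the constraint: |xy| ≤ p

|xy| = |aabb| = 4 > 2 = p. The decomposition puts too many characters in xy.

Pumping lemma constraints:
1. xyz = s (decomposition is valid)
2. |xy| ≤ p
3. |y| > 0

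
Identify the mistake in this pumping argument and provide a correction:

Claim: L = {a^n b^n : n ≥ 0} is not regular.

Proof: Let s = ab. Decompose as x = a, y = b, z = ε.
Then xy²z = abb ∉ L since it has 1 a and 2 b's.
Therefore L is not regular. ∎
Error: The string s = ab might be shorter than the pumping length p.

Correction: Choose s = a^p b^p to ensure |s| ≥ p. Also, the decomposition is wrong: with |xy| ≤ p, y cannot include b's when s starts with p a's.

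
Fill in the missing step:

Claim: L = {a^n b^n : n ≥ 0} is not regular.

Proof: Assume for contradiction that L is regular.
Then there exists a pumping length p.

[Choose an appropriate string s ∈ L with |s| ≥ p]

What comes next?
s = a^p b^p

This string is in L (has equal a's and b's) and has length 2p ≥ p.
Any decomposition xyz with |xy| ≤ p means y consists only of a's,
so pumping will unbalance the counts.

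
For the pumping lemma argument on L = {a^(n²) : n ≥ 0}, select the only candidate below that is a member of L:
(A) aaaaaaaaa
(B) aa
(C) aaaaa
(A) aaaaaaaaa

The pumping lemma is applied to a string s that lies in L, so first check membership of each option:
- (A) aaaaaaaaa has length 9 = 3², a perfect square, so it is in L ✓
- (B) aa has length 2, strictly between 1² = 1 and 2² = 4, so it is not in L ✗
- (C) aaaaa has length 5, strictly between 2² = 4 and 3² = 9, so it is not in L ✗

Only (A) aaaaaaaaa is in L, so it is the only candidate that could play the role of s.
(In a complete proof one picks s in terms of the pumping length p so that |s| ≥ p is guaranteed; a fixed string like aaaaaaaaa illustrates the shape of such an s.)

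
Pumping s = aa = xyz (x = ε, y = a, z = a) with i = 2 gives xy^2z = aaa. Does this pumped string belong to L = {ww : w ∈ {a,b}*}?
No

xy²z = ε · aa · a = aaa.
aaa has odd length 3, so it cannot be written as ww and is not in L.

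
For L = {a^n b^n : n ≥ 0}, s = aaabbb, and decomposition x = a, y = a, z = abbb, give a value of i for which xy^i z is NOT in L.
i = 3

xy³z = a · aaa · abbb = aaaaabbb; aaaaabbb has 5 a's and 3 b's; 5 ≠ 3, so it is not in L.
(Other choices also work, e.g. i = 0, 2; only i = 1 is guaranteed to stay in L since xy¹z = s.)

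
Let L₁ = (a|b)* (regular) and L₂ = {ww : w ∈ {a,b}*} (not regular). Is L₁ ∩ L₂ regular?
No — L₁ ∩ L₂ is not regular.

(a|b)* is all strings over {a,b}, so L₁ ∩ L₂ = {ww : w ∈ {a,b}*} = L₂ itself, which is not regular (pump s = a^p b a^p b).

Note that the bare facts "L₁ regular, L₂ non-regular" do not settle the question by themselves: the closure of regular languages under ∪, ∩, complement and difference applies only when BOTH operands are regular. With a non-regular operand the result can come out regular or non-regular depending on the specific languages, so one has to work out L₁ ∩ L₂ for this particular pair, as above.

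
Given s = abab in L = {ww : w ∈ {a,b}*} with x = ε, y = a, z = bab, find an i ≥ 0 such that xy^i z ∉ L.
i = 3

xy³z = ε · aaa · bab = aaabab; aaabab has length 6; its halves are aaa and bab, which differ, so it is not in L.
(Other choices also work, e.g. i = 0, 2; only i = 1 is guaranteed to stay in L since xy¹z = s.)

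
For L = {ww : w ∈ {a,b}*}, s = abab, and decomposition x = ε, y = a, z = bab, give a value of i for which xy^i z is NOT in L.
i = 2

xy²z = ε · aa · bab = aabab; aabab has odd length 5, so it cannot be written as ww and is not in L.
(Other choices also work, e.g. i = 0, 3; only i = 1 is guaranteed to stay in L since xy¹z = s.)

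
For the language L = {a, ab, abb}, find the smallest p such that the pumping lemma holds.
p = 4

For a finite language L, the pumping lemma holds vacuously if p > max|s| for s ∈ L.

The longest string in L = {a, ab, abb} has length 3.
If p = 4, then no string s ∈ L has |s| ≥ p, so the condition is vacuously true.

The minimum pumping length is p = 4.

Why no smaller p works: for any p ≤ 3, the longest string s ∈ L has |s| = 3 ≥ p, so it would
have to be pumpable; but pumping up (i = 2, 3, ...) produces ever longer strings, which cannot all lie in the
finite language L. So the pumping property fails for every p ≤ 3.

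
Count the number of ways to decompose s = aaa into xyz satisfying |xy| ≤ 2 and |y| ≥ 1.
3

For s = 'aaa' with pumping length p = 2:

Constraints: |xy| ≤ 2, |y| > 0

Valid decompositions (|xy| ≤ p, |y| ≥ 1):
  • x='', y='a', z='aa'
  • x='a', y='a', z='a'
  • x='', y='aa', z='a'

Total count: 3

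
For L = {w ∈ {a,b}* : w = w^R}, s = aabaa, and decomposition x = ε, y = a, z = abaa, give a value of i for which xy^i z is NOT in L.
i = 0

xy⁰z = ε · ε · abaa = abaa; abaa reversed is aaba ≠ abaa, so it is not a palindrome and is not in L.
(Other choices also work, e.g. i = 2, 3; only i = 1 is guaranteed to stay in L since xy¹z = s.)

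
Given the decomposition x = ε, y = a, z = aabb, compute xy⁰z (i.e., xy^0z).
aabb

Given x = '', y = 'a', z = 'aabb' and i = 0:

xy^0z = x + y·y·...·y (0 times) + z
       = '' + 'a'^0 + 'aabb'
       = '' + '' + 'aabb'
       = 'aabb'

The pumped string is 'aabb' with length 4.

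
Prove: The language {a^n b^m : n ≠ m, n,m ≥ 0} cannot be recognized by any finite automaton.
Assume for contradiction that L is regular, and let p ≥ 1 be the pumping length given by the pumping lemma.
Choose s = a^p b^(p + p!). Then s ∈ L because p ≠ p + p! (as p! ≥ 1), and |s| ≥ p.
By the pumping lemma, s = xyz for some x, y, z with |xy| ≤ p, |y| ≥ 1, and xy^i z ∈ L for every i ≥ 0.
Since |xy| ≤ p and the first p symbols of s are all a's, y = a^k for some k with 1 ≤ k ≤ p.
For every i ≥ 0, xy^i z = a^(p + (i − 1)k) b^(p + p!).

Because 1 ≤ k ≤ p, k divides p!. Let t = p!/k (a positive integer) and take i = t + 1.
Then the number of a's is p + tk = p + p!, which equals the number of b's.
So xy^(t+1) z = a^(p + p!) b^(p + p!) has equally many a's and b's and is NOT in L.

This contradicts the pumping lemma, which requires xy^i z ∈ L for all i ≥ 0.
Hence L = {a^n b^m : n ≠ m, n,m ≥ 0} is not regular. ∎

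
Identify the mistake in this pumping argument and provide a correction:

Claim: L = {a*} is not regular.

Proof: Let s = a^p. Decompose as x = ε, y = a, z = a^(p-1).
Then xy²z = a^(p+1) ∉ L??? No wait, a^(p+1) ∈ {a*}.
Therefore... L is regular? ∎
Error: The proof attempts to show a*  is not regular, but a* IS regular!

Correction: a* is a regular language (recognized by a simple DFA with one accepting state and self-loop on 'a'). The pumping lemma can only prove non-regularity, not regularity. For regular languages, pumping always works.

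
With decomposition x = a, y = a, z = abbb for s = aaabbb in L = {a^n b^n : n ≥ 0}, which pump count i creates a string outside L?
i = 0

xy⁰z = a · ε · abbb = aabbb; aabbb has 2 a's and 3 b's; 2 ≠ 3, so it is not in L.
(Other choices also work, e.g. i = 2, 3; only i = 1 is guaranteed to stay in L since xy¹z = s.)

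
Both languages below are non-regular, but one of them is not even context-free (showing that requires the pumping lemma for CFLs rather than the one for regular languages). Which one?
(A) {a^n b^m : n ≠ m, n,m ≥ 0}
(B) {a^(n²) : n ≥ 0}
(B) {a^(n²) : n ≥ 0}

(B) {a^(n²) : n ≥ 0} requires the CFL pumping lemma.

- {a^n b^m : n ≠ m, n,m ≥ 0} is context-free (but not regular)
  • Can be shown non-regular with the regular pumping lemma
  • After pumping a's, we can make n = m

- {a^(n²) : n ≥ 0} is NOT context-free
  • Requires the CFL pumping lemma to prove
  • Gaps between squares grow unboundedly

The CFL pumping lemma is "stronger" in that it can prove non-membership
in the larger class of context-free languages.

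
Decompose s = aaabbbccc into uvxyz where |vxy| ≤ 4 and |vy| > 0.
u='aa', v='a', x='bb', y='b', z='ccc'

For s = aaabbbccc with pumping length p = 4:

One valid decomposition:
- u = 'aa'
- v = 'a'
- x = 'bb'
- y = 'b'
- z = 'ccc'

Verification:
- uvxyz = 'aa' + 'a' + 'bb' + 'b' + 'ccc' = aaabbbccc ✓
- |vxy| = |'abbb'| = 4 ≤ 4 ✓
- |vy| = |'ab'| = 2 > 0 ✓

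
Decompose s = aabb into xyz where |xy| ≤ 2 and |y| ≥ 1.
x = '', y = 'aa', z = 'bb'

For s = aabb and p = 2, one valid decomposition is:
- x = '' (length 0)
- y = 'aa' (length 2)
- z = 'bb' (length 2)

Verification:
- xyz = '' + 'aa' + 'bb' = aabb ✓
- |xy| = 2 ≤ 2 ✓
- |y| = 2 > 0 ✓

All pumping lemma constraints are satisfied.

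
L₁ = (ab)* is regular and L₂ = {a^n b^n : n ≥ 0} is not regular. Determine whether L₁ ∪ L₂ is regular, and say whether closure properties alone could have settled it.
No — L₁ ∪ L₂ is not regular.

Let U = (ab)* ∪ {a^n b^n}. If U were regular, then U ∩ aa*bb* would be regular (closure under intersection with a regular language). But (ab)* ∩ aa*bb* = {ab} and {a^n b^n} ∩ aa*bb* = {a^n b^n : n ≥ 1}, so U ∩ aa*bb* = {a^n b^n : n ≥ 1}, which is not regular. Hence U is not regular.

Note that the bare facts "L₁ regular, L₂ non-regular" do not settle the question by themselves: the closure of regular languages under ∪, ∩, complement and difference applies only when BOTH operands are regular. With a non-regular operand the result can come out regular or non-regular depending on the specific languages, so one has to work out L₁ ∪ L₂ for this particular pair, as above.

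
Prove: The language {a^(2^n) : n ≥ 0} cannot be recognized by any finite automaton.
Assume for contradiction that L is regular, and let p ≥ 1 be the pumping length given by the pumping lemma.
Choose s = a^(2^p). Then s ∈ L and |s| = 2^p ≥ p.
By the pumping lemma, s = xyz for some x, y, z with |xy| ≤ p, |y| ≥ 1, and xy^i z ∈ L for every i ≥ 0.
Here y = a^k for some k with 1 ≤ k ≤ |xy| ≤ p, and p < 2^p.

Take i = 2: |xy²z| = 2^p + k.
Now 2^p < 2^p + k ≤ 2^p + p < 2^p + 2^p = 2^(p+1).
So |xy²z| lies strictly between the consecutive powers of two 2^p and 2^(p+1), hence is not a power of 2, and xy²z ∉ L.

This contradicts the pumping lemma, which requires xy^i z ∈ L for all i ≥ 0.
Hence L = {a^(2^n) : n ≥ 0} is not regular. ∎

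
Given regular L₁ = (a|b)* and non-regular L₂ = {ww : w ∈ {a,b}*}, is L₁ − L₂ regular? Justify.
No — L₁ − L₂ is not regular.

L₁ − L₂ is the complement of {ww} within {a,b}*. If it were regular, its complement {ww} would be regular as well (regular languages are closed under complement) — contradiction. So L₁ − L₂ is not regular.

Note that the bare facts "L₁ regular, L₂ non-regular" do not settle the question by themselves: the closure of regular languages under ∪, ∩, complement and difference applies only when BOTH operands are regular. With a non-regular operand the result can come out regular or non-regular depending on the specific languages, so one has to work out L₁ − L₂ for this particular pair, as above.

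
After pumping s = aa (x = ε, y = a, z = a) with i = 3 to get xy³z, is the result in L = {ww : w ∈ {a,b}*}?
Yes

xy³z = ε · aaa · a = aaaa.
aaaa splits into halves aa · aa, which are equal, so it is in L (w = aa).
(A single pumped string landing in L is not a contradiction by itself; a non-regularity proof needs some i for which xy^i z ∉ L, for every admissible decomposition.)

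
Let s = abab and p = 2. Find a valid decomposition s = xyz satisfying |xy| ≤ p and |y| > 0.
x = 'a', y = 'b', z = 'ab'

For s = abab and p = 2, one valid decomposition is:
- x = 'a' (length 1)
- y = 'b' (length 1)
- z = 'ab' (length 2)

Verification:
- xyz = 'a' + 'b' + 'ab' = abab ✓
- |xy| = 2 ≤ 2 ✓
- |y| = 1 > 0 ✓

All pumping lemma constraints are satisfied.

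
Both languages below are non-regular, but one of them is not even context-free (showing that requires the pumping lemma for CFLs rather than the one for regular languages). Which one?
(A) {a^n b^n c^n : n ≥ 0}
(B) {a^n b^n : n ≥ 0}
(A) {a^n b^n c^n : n ≥ 0}

(A) {a^n b^n c^n : n ≥ 0} requires the CFL pumping lemma.

- {a^n b^n : n ≥ 0} is context-free (but not regular)
  • Can be shown non-regular with the regular pumping lemma
  • After pumping, the number of a's and b's become unequal

- {a^n b^n c^n : n ≥ 0} is NOT context-free
  • Requires the CFL pumping lemma to prove
  • Cannot maintain three equal counts simultaneously

The CFL pumping lemma is "stronger" in that it can prove non-membership
in the larger class of context-free languages.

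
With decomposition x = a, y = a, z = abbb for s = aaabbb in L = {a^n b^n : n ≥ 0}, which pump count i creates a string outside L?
i = 2

xy²z = a · aa · abbb = aaaabbb; aaaabbb has 4 a's and 3 b's; 4 ≠ 3, so it is not in L.
(Other choices also work, e.g. i = 0, 3; only i = 1 is guaranteed to stay in L since xy¹z = s.)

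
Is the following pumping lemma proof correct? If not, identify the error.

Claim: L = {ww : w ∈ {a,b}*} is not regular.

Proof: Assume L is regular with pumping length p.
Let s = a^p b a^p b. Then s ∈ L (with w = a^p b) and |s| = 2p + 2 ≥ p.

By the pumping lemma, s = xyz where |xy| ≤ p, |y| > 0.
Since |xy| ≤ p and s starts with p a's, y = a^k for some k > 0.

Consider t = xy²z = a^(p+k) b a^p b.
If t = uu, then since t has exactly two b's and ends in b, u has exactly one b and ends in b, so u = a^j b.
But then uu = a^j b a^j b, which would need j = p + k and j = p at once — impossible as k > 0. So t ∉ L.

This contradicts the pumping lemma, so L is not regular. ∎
The proof is correct.

This proof is valid because:
1. s = a^p b a^p b is in L and is chosen in terms of p, so |s| ≥ p holds for every p
2. The decomposition analysis is correct: |xy| ≤ p forces y to lie inside the leading a's
3. The contradiction is valid: the argument shows a^(p+k) b a^p b cannot be split into two equal halves
4. The conclusion follows logically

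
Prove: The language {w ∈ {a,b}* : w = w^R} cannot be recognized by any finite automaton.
Assume for contradiction that L is regular, and let p ≥ 1 be the pumping length given by the pumping lemma.
Choose s = a^p b a^p. Then s ∈ L (it reads the same in both directions) and |s| = 2p + 1 ≥ p.
By the pumping lemma, s = xyz for some x, y, z with |xy| ≤ p, |y| ≥ 1, and xy^i z ∈ L for every i ≥ 0.
Since |xy| ≤ p and the first p symbols of s are all a's, y = a^k for some k with 1 ≤ k ≤ p.

Take i = 0: xy⁰z = a^(p − k) b a^p.
Its reversal is a^p b a^(p − k). These differ because the block of a's before the unique b has length p − k in one and p in the other, and p − k ≠ p since k ≥ 1. So xy⁰z is not a palindrome, i.e. xy⁰z ∉ L.

This contradicts the pumping lemma, which requires xy^i z ∈ L for all i ≥ 0.
Hence L = {w ∈ {a,b}* : w = w^R} is not regular. ∎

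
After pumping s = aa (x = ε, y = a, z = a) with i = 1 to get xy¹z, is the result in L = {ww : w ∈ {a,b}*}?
Yes

xy¹z = ε · a · a = aa.
aa splits into halves a · a, which are equal, so it is in L (w = a).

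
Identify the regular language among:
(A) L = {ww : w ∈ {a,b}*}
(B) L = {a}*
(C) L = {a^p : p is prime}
(B) {a}*

(B) L = {a}* is regular.

This can be recognized by a finite automaton (DFA/NFA).
Regular expressions like {a}* define regular languages.

The other choices are not regular:
- {a^p : p is prime}: After pumping, the length becomes composite
- {ww : w ∈ {a,b}*}: After pumping, the two halves no longer match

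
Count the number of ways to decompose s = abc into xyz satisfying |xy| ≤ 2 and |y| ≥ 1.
3

For s = 'abc' with pumping length p = 2:

Constraints: |xy| ≤ 2, |y| > 0

Valid decompositions (|xy| ≤ p, |y| ≥ 1):
  • x='', y='a', z='bc'
  • x='a', y='b', z='c'
  • x='', y='ab', z='c'

Total count: 3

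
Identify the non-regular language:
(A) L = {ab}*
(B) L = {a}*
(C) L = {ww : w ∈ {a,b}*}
(C) {ww : w ∈ {a,b}*}

(C) L = {ww : w ∈ {a,b}*} is NOT regular.

The pumping lemma can be used to prove this:
After pumping, the two halves no longer match

The other languages are regular because they can be recognized by finite automata.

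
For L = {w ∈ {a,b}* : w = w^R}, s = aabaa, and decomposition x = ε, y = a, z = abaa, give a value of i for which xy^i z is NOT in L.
i = 2

xy²z = ε · aa · abaa = aaabaa; aaabaa reversed is aabaaa ≠ aaabaa, so it is not a palindrome and is not in L.
(Other choices also work, e.g. i = 0, 3; only i = 1 is guaranteed to stay in L since xy¹z = s.)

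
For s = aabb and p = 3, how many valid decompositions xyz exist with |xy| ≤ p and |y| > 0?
6

For s = 'aabb' with pumping length p = 3:

Constraints: |xy| ≤ 3, |y| > 0

Valid decompositions (|xy| ≤ p, |y| ≥ 1):
  • x='', y='a', z='abb'
  • x='a', y='a', z='bb'
  • x='', y='aa', z='bb'
  • x='aa', y='b', z='b'
  • x='a', y='ab', z='b'
  • x='', y='aab', z='b'

Total count: 6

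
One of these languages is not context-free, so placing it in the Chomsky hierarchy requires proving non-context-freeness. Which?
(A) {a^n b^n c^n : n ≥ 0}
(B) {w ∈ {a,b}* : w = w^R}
(A) {a^n b^n c^n : n ≥ 0}

(A) {a^n b^n c^n : n ≥ 0} requires the CFL pumping lemma.

- {w ∈ {a,b}* : w = w^R} is context-free (but not regular)
  • Can be shown non-regular with the regular pumping lemma
  • After pumping, the string is no longer symmetric

- {a^n b^n c^n : n ≥ 0} is NOT context-free
  • Requires the CFL pumping lemma to prove
  • Cannot maintain three equal counts simultaneously

The CFL pumping lemma is "stronger" in that it can prove non-membership
in the larger class of context-free languages.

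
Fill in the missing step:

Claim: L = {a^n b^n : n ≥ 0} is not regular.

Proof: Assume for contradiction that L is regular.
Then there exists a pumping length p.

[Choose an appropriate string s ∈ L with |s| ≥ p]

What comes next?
s = a^p b^p

This string is in L (has equal a's and b's) and has length 2p ≥ p.
Any decomposition xyz with |xy| ≤ p means y consists only of a's,
so pumping will unbalance the counts.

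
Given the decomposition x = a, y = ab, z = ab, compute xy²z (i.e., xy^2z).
aababab

Given x = 'a', y = 'ab', z = 'ab' and i = 2:

xy^2z = x + y·y·...·y (2 times) + z
       = 'a' + 'ab'^2 + 'ab'
       = 'a' + 'abab' + 'ab'
       = 'aababab'

The pumped string is 'aababab' with length 7.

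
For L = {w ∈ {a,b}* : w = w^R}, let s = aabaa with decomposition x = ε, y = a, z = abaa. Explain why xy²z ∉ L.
xy²z = aaabaa ∉ L

Pumping with i = 2 replaces y = a by y² = aa:
- Original: s = xyz = aabaa; aabaa reversed is aabaa, the same string, so it is a palindrome and is in L
- Pumped: xy²z = ε · aa · abaa = aaabaa
- aaabaa reversed is aabaaa ≠ aaabaa, so it is not a palindrome and is not in L

The pumping lemma would require xy²z ∈ L, so this decomposition yields a contradiction.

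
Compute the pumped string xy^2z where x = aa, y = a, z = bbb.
aaaabbb

Given x = 'aa', y = 'a', z = 'bbb' and i = 2:

xy^2z = x + y·y·...·y (2 times) + z
       = 'aa' + 'a'^2 + 'bbb'
       = 'aa' + 'aa' + 'bbb'
       = 'aaaabbb'

The pumped string is 'aaaabbb' with length 7.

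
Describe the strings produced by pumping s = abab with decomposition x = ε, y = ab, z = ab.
{xy^i z : i ≥ 0} = {(ab)^(i+1) : i ≥ 0} = {ab, abab, ababab, ...}

With x = ε, y = ab, z = ab: Pumping 'ab' gives strings of alternating a's and b's.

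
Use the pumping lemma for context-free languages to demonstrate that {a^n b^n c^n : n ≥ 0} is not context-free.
Assume for contradiction that L is context-free, and let p ≥ 1 be the pumping length given by the pumping lemma for CFLs.
Choose s = a^p b^p c^p. Then s ∈ L and |s| = 3p ≥ p.
By the CFL pumping lemma, s = uvxyz for some u, v, x, y, z with |vxy| ≤ p, |vy| ≥ 1, and uv^i xy^i z ∈ L for every i ≥ 0.

Because |vxy| ≤ p, the window vxy cannot contain both an a and a c: any substring of s containing both must include the entire block b^p plus at least one a and one c, so it has length ≥ p + 2 > p.
Hence at least one of the letters a, c does not occur in vy at all.

Take i = 0: the string uxz is obtained from s by deleting |vy| ≥ 1 symbols, so |uxz| = 3p − |vy| < 3p.
But the letter (a or c) that does not occur in vy still occurs exactly p times in uxz. Every string of L with exactly p copies of some letter is a^p b^p c^p, of length 3p. Since |uxz| < 3p, uxz ∉ L.

This contradicts the CFL pumping lemma, which requires uv^i xy^i z ∈ L for all i ≥ 0.
Hence L = {a^n b^n c^n : n ≥ 0} is not context-free. ∎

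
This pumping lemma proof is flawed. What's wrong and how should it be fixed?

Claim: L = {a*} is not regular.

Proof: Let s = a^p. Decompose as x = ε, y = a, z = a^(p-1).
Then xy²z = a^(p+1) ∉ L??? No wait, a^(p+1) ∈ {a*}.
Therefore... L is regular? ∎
Error: The proof attempts to show a*  is not regular, but a* IS regular!

Correction: a* is a regular language (recognized by a simple DFA with one accepting state and self-loop on 'a'). The pumping lemma can only prove non-regularity, not regularity. For regular languages, pumping always works.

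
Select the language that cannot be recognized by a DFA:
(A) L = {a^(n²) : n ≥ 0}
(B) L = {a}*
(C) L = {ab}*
(A) {a^(n²) : n ≥ 0}

(A) L = {a^(n²) : n ≥ 0} is NOT regular.

The pumping lemma can be used to prove this:
After pumping, length is no longer a perfect square

The other languages are regular because they can be recognized by finite automata.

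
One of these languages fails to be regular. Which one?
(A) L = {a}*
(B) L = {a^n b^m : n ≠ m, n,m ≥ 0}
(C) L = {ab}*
(B) {a^n b^m : n ≠ m, n,m ≥ 0}

(B) L = {a^n b^m : n ≠ m, n,m ≥ 0} is NOT regular.

The pumping lemma can be used to prove this:
After pumping a's, we can make n = m

The other languages are regular because they can be recognized by finite automata.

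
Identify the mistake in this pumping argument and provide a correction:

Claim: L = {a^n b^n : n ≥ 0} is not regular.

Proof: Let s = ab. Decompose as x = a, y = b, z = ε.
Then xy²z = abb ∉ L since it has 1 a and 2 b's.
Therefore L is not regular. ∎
Error: The string s = ab might be shorter than the pumping length p.

Correction: Choose s = a^p b^p to ensure |s| ≥ p. Also, the decomposition is wrong: with |xy| ≤ p, y cannot include b's when s starts with p a's.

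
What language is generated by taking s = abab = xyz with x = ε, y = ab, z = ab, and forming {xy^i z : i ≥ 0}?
{xy^i z : i ≥ 0} = {(ab)^(i+1) : i ≥ 0} = {ab, abab, ababab, ...}

With x = ε, y = ab, z = ab: Pumping 'ab' gives strings of alternating a's and b's.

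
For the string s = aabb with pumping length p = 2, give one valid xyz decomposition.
x = '', y = 'a', z = 'abb'

For s = aabb and p = 2, one valid decomposition is:
- x = '' (length 0)
- y = 'a' (length 1)
- z = 'abb' (length 3)

Verification:
- xyz = '' + 'a' + 'abb' = aabb ✓
- |xy| = 1 ≤ 2 ✓
- |y| = 1 > 0 ✓

All pumping lemma constraints are satisfied.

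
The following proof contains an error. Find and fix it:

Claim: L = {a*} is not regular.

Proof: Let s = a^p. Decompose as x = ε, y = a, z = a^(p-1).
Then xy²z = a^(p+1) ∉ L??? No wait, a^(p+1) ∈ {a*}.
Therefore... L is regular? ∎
Error: The proof attempts to show a*  is not regular, but a* IS regular!

Correction: a* is a regular language (recognized by a simple DFA with one accepting state and self-loop on 'a'). The pumping lemma can only prove non-regularity, not regularity. For regular languages, pumping always works.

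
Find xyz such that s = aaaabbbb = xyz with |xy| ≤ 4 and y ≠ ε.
x = '', y = 'a', z = 'aaabbbb'

For s = aaaabbbb and p = 4, one valid decomposition is:
- x = '' (length 0)
- y = 'a' (length 1)
- z = 'aaabbbb' (length 7)

Verification:
- xyz = '' + 'a' + 'aaabbbb' = aaaabbbb ✓
- |xy| = 1 ≤ 4 ✓
- |y| = 1 > 0 ✓

All pumping lemma constraints are satisfied.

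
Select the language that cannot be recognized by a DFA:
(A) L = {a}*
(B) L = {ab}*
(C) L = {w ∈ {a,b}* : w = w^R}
(C) {w ∈ {a,b}* : w = w^R}

(C) L = {w ∈ {a,b}* : w = w^R} is NOT regular.

The pumping lemma can be used to prove this:
After pumping, the string is no longer symmetric

The other languages are regular because they can be recognized by finite automata.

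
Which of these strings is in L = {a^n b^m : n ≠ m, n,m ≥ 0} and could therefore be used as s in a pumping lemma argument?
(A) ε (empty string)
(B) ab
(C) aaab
(C) aaab

The pumping lemma is applied to a string s that lies in L, so first check membership of each option:
- (A) ε = a^0 b^0 has n = m = 0, so it is not in L ✗
- (B) ab = a^1 b^1 has n = m = 1, so it is not in L ✗
- (C) aaab = a^3 b^1 with 3 ≠ 1, so it is in L ✓

Only (C) aaab is in L, so it is the only candidate that could play the role of s.
(In a complete proof one picks s in terms of the pumping length p so that |s| ≥ p is guaranteed; a fixed string like aaab illustrates the shape of such an s.)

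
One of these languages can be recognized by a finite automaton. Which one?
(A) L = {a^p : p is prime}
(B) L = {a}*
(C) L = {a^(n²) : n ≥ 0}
(B) {a}*

(B) L = {a}* is regular.

This can be recognized by a finite automaton (DFA/NFA).
Regular expressions like {a}* define regular languages.

The other choices are not regular:
- {a^(n²) : n ≥ 0}: After pumping, length is no longer a perfect square
- {a^p : p is prime}: After pumping, the length becomes composite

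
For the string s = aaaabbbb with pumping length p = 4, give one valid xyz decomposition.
x = 'aa', y = 'a', z = 'abbbb'

For s = aaaabbbb and p = 4, one valid decomposition is:
- x = 'aa' (length 2)
- y = 'a' (length 1)
- z = 'abbbb' (length 5)

Verification:
- xyz = 'aa' + 'a' + 'abbbb' = aaaabbbb ✓
- |xy| = 3 ≤ 4 ✓
- |y| = 1 > 0 ✓

All pumping lemma constraints are satisfied.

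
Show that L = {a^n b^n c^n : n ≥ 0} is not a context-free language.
Assume for contradiction that L is context-free, and let p ≥ 1 be the pumping length given by the pumping lemma for CFLs.
Choose s = a^p b^p c^p. Then s ∈ L and |s| = 3p ≥ p.
By the CFL pumping lemma, s = uvxyz for some u, v, x, y, z with |vxy| ≤ p, |vy| ≥ 1, and uv^i xy^i z ∈ L for every i ≥ 0.

Because |vxy| ≤ p, the window vxy cannot contain both an a and a c: any substring of s containing both must include the entire block b^p plus at least one a and one c, so it has length ≥ p + 2 > p.
Hence at least one of the letters a, c does not occur in vy at all.

Take i = 0: the string uxz is obtained from s by deleting |vy| ≥ 1 symbols, so |uxz| = 3p − |vy| < 3p.
But the letter (a or c) that does not occur in vy still occurs exactly p times in uxz. Every string of L with exactly p copies of some letter is a^p b^p c^p, of length 3p. Since |uxz| < 3p, uxz ∉ L.

This contradicts the CFL pumping lemma, which requires uv^i xy^i z ∈ L for all i ≥ 0.
Hence L = {a^n b^n c^n : n ≥ 0} is not context-free. ∎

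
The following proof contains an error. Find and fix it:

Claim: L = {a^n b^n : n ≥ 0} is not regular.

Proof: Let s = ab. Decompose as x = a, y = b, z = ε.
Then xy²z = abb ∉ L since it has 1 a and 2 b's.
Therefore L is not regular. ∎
Error: The string s = ab might be shorter than the pumping length p.

Correction: Choose s = a^p b^p to ensure |s| ≥ p. Also, the decomposition is wrong: with |xy| ≤ p, y cannot include b's when s starts with p a's.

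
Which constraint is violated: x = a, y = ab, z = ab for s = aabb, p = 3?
Violated: xyz = s

The decomposition x = a, y = ab, z = ab for s = aabb with p = 3
violates the constraint: xyz = s

xyz = 'a' + 'ab' + 'ab' = 'aabab' ≠ 'aabb' = s. The decomposition doesn't reconstruct s.

Pumping lemma constraints:
1. xyz = s (decomposition is valid)
2. |xy| ≤ p
3. |y| > 0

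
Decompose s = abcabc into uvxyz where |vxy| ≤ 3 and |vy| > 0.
u='ab', v='c', x='a', y='b', z='c'

For s = abcabc with pumping length p = 3:

One valid decomposition:
- u = 'ab'
- v = 'c'
- x = 'a'
- y = 'b'
- z = 'c'

Verification:
- uvxyz = 'ab' + 'c' + 'a' + 'b' + 'c' = abcabc ✓
- |vxy| = |'cab'| = 3 ≤ 3 ✓
- |vy| = |'cb'| = 2 > 0 ✓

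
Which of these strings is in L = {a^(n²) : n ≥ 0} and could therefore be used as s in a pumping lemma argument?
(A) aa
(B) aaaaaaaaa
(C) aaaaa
(B) aaaaaaaaa

The pumping lemma is applied to a string s that lies in L, so first check membership of each option:
- (A) aa has length 2, strictly between 1² = 1 and 2² = 4, so it is not in L ✗
- (B) aaaaaaaaa has length 9 = 3², a perfect square, so it is in L ✓
- (C) aaaaa has length 5, strictly between 2² = 4 and 3² = 9, so it is not in L ✗

Only (B) aaaaaaaaa is in L, so it is the only candidate that could play the role of s.
(In a complete proof one picks s in terms of the pumping length p so that |s| ≥ p is guaranteed; a fixed string like aaaaaaaaa illustrates the shape of such an s.)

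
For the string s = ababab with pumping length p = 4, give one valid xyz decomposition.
x = '', y = 'a', z = 'babab'

For s = ababab and p = 4, one valid decomposition is:
- x = '' (length 0)
- y = 'a' (length 1)
- z = 'babab' (length 5)

Verification:
- xyz = '' + 'a' + 'babab' = ababab ✓
- |xy| = 1 ≤ 4 ✓
- |y| = 1 > 0 ✓

All pumping lemma constraints are satisfied.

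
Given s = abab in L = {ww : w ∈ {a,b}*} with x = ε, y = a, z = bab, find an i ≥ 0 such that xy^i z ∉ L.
i = 3

xy³z = ε · aaa · bab = aaabab; aaabab has length 6; its halves are aaa and bab, which differ, so it is not in L.
(Other choices also work, e.g. i = 0, 2; only i = 1 is guaranteed to stay in L since xy¹z = s.)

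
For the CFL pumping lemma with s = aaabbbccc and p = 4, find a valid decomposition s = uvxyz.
u='aa', v='a', x='bb', y='b', z='ccc'

For s = aaabbbccc with pumping length p = 4:

One valid decomposition:
- u = 'aa'
- v = 'a'
- x = 'bb'
- y = 'b'
- z = 'ccc'

Verification:
- uvxyz = 'aa' + 'a' + 'bb' + 'b' + 'ccc' = aaabbbccc ✓
- |vxy| = |'abbb'| = 4 ≤ 4 ✓
- |vy| = |'ab'| = 2 > 0 ✓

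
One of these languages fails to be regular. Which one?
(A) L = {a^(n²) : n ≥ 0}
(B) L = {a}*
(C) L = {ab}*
(A) {a^(n²) : n ≥ 0}

(A) L = {a^(n²) : n ≥ 0} is NOT regular.

The pumping lemma can be used to prove this:
After pumping, length is no longer a perfect square

The other languages are regular because they can be recognized by finite automata.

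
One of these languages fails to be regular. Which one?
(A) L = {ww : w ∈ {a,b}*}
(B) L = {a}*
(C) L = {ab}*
(A) {ww : w ∈ {a,b}*}

(A) L = {ww : w ∈ {a,b}*} is NOT regular.

The pumping lemma can be used to prove this:
After pumping, the two halves no longer match

The other languages are regular because they can be recognized by finite automata.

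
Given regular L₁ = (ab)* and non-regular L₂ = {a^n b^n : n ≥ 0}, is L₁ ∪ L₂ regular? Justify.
No — L₁ ∪ L₂ is not regular.

Let U = (ab)* ∪ {a^n b^n}. If U were regular, then U ∩ aa*bb* would be regular (closure under intersection with a regular language). But (ab)* ∩ aa*bb* = {ab} and {a^n b^n} ∩ aa*bb* = {a^n b^n : n ≥ 1}, so U ∩ aa*bb* = {a^n b^n : n ≥ 1}, which is not regular. Hence U is not regular.

Note that the bare facts "L₁ regular, L₂ non-regular" do not settle the question by themselves: the closure of regular languages under ∪, ∩, complement and difference applies only when BOTH operands are regular. With a non-regular operand the result can come out regular or non-regular depending on the specific languages, so one has to work out L₁ ∪ L₂ for this particular pair, as above.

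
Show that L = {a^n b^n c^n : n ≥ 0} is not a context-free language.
Assume for contradiction that L is context-free, and let p ≥ 1 be the pumping length given by the pumping lemma for CFLs.
Choose s = a^p b^p c^p. Then s ∈ L and |s| = 3p ≥ p.
By the CFL pumping lemma, s = uvxyz for some u, v, x, y, z with |vxy| ≤ p, |vy| ≥ 1, and uv^i xy^i z ∈ L for every i ≥ 0.

Because |vxy| ≤ p, the window vxy cannot contain both an a and a c: any substring of s containing both must include the entire block b^p plus at least one a and one c, so it has length ≥ p + 2 > p.
Hence at least one of the letters a, c does not occur in vy at all.

Take i = 0: the string uxz is obtained from s by deleting |vy| ≥ 1 symbols, so |uxz| = 3p − |vy| < 3p.
But the letter (a or c) that does not occur in vy still occurs exactly p times in uxz. Every string of L with exactly p copies of some letter is a^p b^p c^p, of length 3p. Since |uxz| < 3p, uxz ∉ L.

This contradicts the CFL pumping lemma, which requires uv^i xy^i z ∈ L for all i ≥ 0.
Hence L = {a^n b^n c^n : n ≥ 0} is not context-free. ∎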